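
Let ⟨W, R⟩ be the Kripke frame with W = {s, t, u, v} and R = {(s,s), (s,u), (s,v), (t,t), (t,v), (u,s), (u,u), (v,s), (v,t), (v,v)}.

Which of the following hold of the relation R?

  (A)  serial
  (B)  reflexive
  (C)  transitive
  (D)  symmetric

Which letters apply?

A, B, D

(A) serial: every world has an R-successor.
(B) reflexive: each world relates to itself.
(C) not transitive: s R v and v R t but not s R t.
(D) symmetric: every R-edge is matched by its reverse.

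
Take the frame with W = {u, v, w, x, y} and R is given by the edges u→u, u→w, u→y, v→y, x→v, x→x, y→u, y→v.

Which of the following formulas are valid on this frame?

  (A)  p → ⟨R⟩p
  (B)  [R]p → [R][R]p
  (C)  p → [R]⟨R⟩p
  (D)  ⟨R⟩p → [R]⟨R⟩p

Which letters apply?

none

R is not reflexive: not v R v.
R is not symmetric: u R w but not w R u.
R is not transitive: u R y and y R v but not u R v.
R is not euclidean: u R w and u R u but not w R u.
(A) the dual of axiom T: valid iff R is reflexive. R is not reflexive — not valid.
(B) [R]p → [R][R]p is axiom 4; it is valid on a frame exactly when R is transitive. R is not transitive, so not valid.
(C) p → [R]⟨R⟩p is axiom B; it is valid on a frame exactly when R is symmetric. R is not symmetric, so not valid.
(D) ⟨R⟩p → [R]⟨R⟩p (axiom 5) characterises the euclidean frames. R is not euclidean — not valid.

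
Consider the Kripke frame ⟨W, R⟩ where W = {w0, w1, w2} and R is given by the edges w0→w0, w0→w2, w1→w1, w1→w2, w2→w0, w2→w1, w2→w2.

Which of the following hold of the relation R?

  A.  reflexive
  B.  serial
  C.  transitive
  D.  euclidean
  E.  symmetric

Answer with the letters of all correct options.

A, B, E

(A) reflexive: each world relates to itself.
(B) serial: every world has an R-successor.
(C) not transitive: w0 R w2 and w2 R w1 but not w0 R w1.
(D) not euclidean: w2 R w0 and w2 R w1 but not w0 R w1.
(E) symmetric: every R-edge is matched by its reverse.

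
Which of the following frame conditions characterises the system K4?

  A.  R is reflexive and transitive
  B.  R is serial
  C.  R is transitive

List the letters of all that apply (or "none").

(A) this class determines S4, not K4.
(B) this class determines D, not K4.
(C) K4 is sound and complete for exactly this class.

C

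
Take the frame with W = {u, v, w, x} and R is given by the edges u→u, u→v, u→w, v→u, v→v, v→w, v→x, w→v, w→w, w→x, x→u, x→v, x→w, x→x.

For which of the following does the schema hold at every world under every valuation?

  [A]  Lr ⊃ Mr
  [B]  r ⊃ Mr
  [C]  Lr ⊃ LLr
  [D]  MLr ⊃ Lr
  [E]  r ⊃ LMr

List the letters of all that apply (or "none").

R is reflexive: each world relates to itself.
R is not symmetric: u R w but not w R u.
R is not transitive: u R v and v R x but not u R x.
R is not euclidean: u R w and u R u but not w R u.
R is serial: every world has an R-successor.
(A) Lr ⊃ Mr is axiom D; it is valid on a frame exactly when R is serial. R is serial, so valid.
(B) r ⊃ Mr is the dual of axiom T, which corresponds to reflexivity. R is reflexive — valid.
(C) Lr ⊃ LLr (axiom 4) characterises the transitive frames. R is not transitive — not valid.
(D) MLr ⊃ Lr is the dual of axiom 5, which corresponds to the euclidean property. R is not euclidean — not valid.
(E) r ⊃ LMr is axiom B; it is valid on a frame exactly when R is symmetric. R is not symmetric, so not valid.

A, B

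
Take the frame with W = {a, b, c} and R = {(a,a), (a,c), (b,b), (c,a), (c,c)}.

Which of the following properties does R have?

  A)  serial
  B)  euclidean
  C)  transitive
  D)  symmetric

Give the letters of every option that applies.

A, B, C, D

(A) serial: every world has an R-successor.
(B) euclidean: any two R-successors of the same world are R-related.
(C) transitive: R is closed under composition.
(D) symmetric: every R-edge is matched by its reverse.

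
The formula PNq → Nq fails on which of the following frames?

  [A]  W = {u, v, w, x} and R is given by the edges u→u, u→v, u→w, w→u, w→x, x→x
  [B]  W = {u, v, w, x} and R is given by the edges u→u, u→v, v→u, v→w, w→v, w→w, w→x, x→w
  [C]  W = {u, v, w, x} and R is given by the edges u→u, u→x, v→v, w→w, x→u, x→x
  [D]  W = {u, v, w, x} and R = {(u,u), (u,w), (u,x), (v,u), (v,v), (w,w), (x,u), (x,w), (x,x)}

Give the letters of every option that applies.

A, B, D

The schema PNq → Nq is the dual of axiom 5; it is valid on a frame iff R is euclidean.
(A) R is not euclidean (u R v and u R u but not v R u), so the schema fails here.
(B) R is not euclidean (v R u and v R w but not u R w), so the schema fails here.
(C) R is euclidean (any two R-successors of the same world are R-related), so the schema is valid here.
(D) R is not euclidean (u R w and u R u but not w R u), so the schema fails here.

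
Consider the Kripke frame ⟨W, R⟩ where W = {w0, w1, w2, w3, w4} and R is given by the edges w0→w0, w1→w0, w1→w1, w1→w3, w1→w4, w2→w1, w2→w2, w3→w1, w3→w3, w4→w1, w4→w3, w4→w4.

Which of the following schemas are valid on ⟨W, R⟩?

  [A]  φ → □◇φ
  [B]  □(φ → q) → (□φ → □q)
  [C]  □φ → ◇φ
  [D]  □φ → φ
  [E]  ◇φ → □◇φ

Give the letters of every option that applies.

B, C, D

R is reflexive: each world relates to itself.
R is not symmetric: w1 R w0 but not w0 R w1.
R is not euclidean: w1 R w0 and w1 R w1 but not w0 R w1.
R is serial: every world has an R-successor.
(A) φ → □◇φ is axiom B; it is valid on a frame exactly when R is symmetric. R is not symmetric, so not valid.
(B) □(φ → q) → (□φ → □q) is the K axiom; it holds on all frames — valid.
(C) □φ → ◇φ (axiom D) characterises the serial frames. R is serial — valid.
(D) axiom T: valid iff R is reflexive. R is reflexive — valid.
(E) axiom 5: valid iff R is euclidean. R is not euclidean — not valid.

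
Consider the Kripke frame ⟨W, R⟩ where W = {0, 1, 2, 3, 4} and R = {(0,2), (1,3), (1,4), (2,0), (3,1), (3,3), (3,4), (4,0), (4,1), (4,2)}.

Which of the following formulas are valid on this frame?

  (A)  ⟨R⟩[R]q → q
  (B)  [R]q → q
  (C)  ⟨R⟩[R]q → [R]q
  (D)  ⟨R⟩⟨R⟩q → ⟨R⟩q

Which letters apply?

none

R is not reflexive: not 0 R 0.
R is not symmetric: 3 R 4 but not 4 R 3.
R is not transitive: 0 R 2 and 2 R 0 but not 0 R 0.
R is not euclidean: 1 R 4 and 1 R 3 but not 4 R 3.
(A) ⟨R⟩[R]q → q (the dual of axiom B) characterises the symmetric frames. R is not symmetric — not valid.
(B) [R]q → q (axiom T) characterises the reflexive frames. R is not reflexive — not valid.
(C) ⟨R⟩[R]q → [R]q (the dual of axiom 5) characterises the euclidean frames. R is not euclidean — not valid.
(D) ⟨R⟩⟨R⟩q → ⟨R⟩q is the dual of axiom 4; it is valid on a frame exactly when R is transitive. R is not transitive, so not valid.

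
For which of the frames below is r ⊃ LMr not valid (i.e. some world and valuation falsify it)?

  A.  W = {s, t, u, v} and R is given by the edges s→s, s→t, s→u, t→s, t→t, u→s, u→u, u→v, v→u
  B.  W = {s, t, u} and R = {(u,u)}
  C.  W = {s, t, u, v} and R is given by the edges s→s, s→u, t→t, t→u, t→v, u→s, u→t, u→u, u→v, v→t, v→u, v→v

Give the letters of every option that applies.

The schema r ⊃ LMr is axiom B; it is valid on a frame iff R is symmetric.
(A) R is symmetric (every R-edge is matched by its reverse), so the schema is valid here.
(B) R is symmetric (every R-edge is matched by its reverse), so the schema is valid here.
(C) R is symmetric (every R-edge is matched by its reverse), so the schema is valid here.

none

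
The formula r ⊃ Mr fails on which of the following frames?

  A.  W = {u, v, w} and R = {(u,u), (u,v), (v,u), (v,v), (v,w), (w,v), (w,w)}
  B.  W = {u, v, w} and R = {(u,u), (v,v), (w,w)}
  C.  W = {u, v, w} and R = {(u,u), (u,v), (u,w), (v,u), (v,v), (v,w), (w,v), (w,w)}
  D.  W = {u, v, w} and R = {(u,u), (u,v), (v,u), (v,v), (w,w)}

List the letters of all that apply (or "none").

none

The schema r ⊃ Mr is the dual of axiom T; it is valid on a frame iff R is reflexive.
(A) R is reflexive (each world relates to itself), so the schema is valid here.
(B) R is reflexive (each world relates to itself), so the schema is valid here.
(C) R is reflexive (each world relates to itself), so the schema is valid here.
(D) R is reflexive (each world relates to itself), so the schema is valid here.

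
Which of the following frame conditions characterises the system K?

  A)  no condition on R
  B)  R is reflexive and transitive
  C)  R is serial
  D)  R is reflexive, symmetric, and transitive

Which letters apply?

(A) K is sound and complete for exactly this class.
(B) this class determines S4, not K.
(C) this class determines D, not K.
(D) this class determines S5, not K.

A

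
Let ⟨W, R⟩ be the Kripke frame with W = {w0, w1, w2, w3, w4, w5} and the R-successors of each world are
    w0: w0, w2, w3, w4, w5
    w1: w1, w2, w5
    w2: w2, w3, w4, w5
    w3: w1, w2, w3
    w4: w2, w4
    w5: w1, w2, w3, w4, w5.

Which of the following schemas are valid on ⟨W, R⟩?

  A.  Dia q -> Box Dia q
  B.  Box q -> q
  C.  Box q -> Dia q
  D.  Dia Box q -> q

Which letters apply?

R is reflexive: each world relates to itself.
R is not symmetric: w0 R w2 but not w2 R w0.
R is not euclidean: w0 R w2 and w0 R w0 but not w2 R w0.
R is serial: every world has an R-successor.
(A) Dia q -> Box Dia q (axiom 5) characterises the euclidean frames. R is not euclidean — not valid.
(B) Box q -> q is axiom T; it is valid on a frame exactly when R is reflexive. R is reflexive, so valid.
(C) axiom D: valid iff R is serial. R is serial — valid.
(D) Dia Box q -> q is the dual of axiom B; it is valid on a frame exactly when R is symmetric. R is not symmetric, so not valid.

B, C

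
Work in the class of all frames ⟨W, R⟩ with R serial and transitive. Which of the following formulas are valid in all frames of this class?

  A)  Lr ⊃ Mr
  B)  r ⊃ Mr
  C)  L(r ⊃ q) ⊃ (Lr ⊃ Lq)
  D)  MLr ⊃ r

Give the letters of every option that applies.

(A) Lr ⊃ Mr (axiom D) characterises the serial frames. Every such R is serial — valid.
(B) r ⊃ Mr (the dual of axiom T) characterises the reflexive frames. Such an R need not be reflexive — not valid.
(C) L(r ⊃ q) ⊃ (Lr ⊃ Lq) is the K axiom; it holds on all frames — valid.
(D) MLr ⊃ r (the dual of axiom B) characterises the symmetric frames. Such an R need not be symmetric — not valid.

A, C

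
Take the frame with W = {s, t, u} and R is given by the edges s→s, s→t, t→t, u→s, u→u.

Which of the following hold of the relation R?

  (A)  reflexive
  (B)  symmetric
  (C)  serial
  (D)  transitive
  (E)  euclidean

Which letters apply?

A, C

(A) reflexive: each world relates to itself.
(B) not symmetric: s R t but not t R s.
(C) serial: every world has an R-successor.
(D) not transitive: u R s and s R t but not u R t.
(E) not euclidean: s R t and s R s but not t R s.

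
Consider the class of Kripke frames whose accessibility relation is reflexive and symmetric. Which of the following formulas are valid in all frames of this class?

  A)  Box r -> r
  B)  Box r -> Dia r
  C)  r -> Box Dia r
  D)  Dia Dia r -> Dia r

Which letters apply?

A, B, C

Reflexive relations are serial.
(A) Box r -> r (axiom T) characterises the reflexive frames. Every such R is reflexive — valid.
(B) Box r -> Dia r (axiom D) characterises the serial frames. Every such R is serial — valid.
(C) r -> Box Dia r is axiom B, which corresponds to symmetry. Every such R is symmetric — valid.
(D) Dia Dia r -> Dia r is the dual of axiom 4, which corresponds to transitivity. Such an R need not be transitive — not valid.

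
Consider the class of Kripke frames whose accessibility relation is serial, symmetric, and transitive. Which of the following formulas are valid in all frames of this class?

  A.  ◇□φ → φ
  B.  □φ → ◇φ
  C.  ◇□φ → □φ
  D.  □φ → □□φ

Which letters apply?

A serial symmetric transitive relation is reflexive (take any v with uRv; symmetry gives vRu and transitivity gives uRu), hence an equivalence relation.
(A) ◇□φ → φ is the dual of axiom B, which corresponds to symmetry. Every such R is symmetric — valid.
(B) axiom D: valid iff R is serial. Every such R is serial — valid.
(C) ◇□φ → □φ (the dual of axiom 5) characterises the euclidean frames. Every such R is euclidean — valid.
(D) □φ → □□φ is axiom 4; it is valid on a frame exactly when R is transitive. Every such R is transitive, so valid.

A, B, C, D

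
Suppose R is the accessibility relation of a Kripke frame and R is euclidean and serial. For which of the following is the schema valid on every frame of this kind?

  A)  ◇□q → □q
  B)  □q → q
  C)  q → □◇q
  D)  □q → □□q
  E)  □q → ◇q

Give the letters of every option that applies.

A, E

(A) ◇□q → □q is the dual of axiom 5; it is valid on a frame exactly when R is euclidean. Every such R is euclidean, so valid.
(B) □q → q (axiom T) characterises the reflexive frames. Such an R need not be reflexive — not valid.
(C) q → □◇q is axiom B; it is valid on a frame exactly when R is symmetric. Such an R need not be symmetric, so not valid.
(D) □q → □□q (axiom 4) characterises the transitive frames. Such an R need not be transitive — not valid.
(E) □q → ◇q is axiom D, which corresponds to seriality. Every such R is serial — valid.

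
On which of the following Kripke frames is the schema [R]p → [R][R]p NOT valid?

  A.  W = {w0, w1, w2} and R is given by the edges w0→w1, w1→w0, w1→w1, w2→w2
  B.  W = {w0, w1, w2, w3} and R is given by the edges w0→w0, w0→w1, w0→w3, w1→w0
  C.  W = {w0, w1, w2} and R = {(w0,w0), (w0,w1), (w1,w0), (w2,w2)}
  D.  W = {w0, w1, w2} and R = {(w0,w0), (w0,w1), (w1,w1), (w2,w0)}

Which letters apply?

The schema [R]p → [R][R]p is axiom 4; it is valid on a frame iff R is transitive.
(A) R is not transitive (w0 R w1 and w1 R w0 but not w0 R w0), so the schema fails here.
(B) R is not transitive (w1 R w0 and w0 R w1 but not w1 R w1), so the schema fails here.
(C) R is not transitive (w1 R w0 and w0 R w1 but not w1 R w1), so the schema fails here.
(D) R is not transitive (w2 R w0 and w0 R w1 but not w2 R w1), so the schema fails here.

A, B, C, D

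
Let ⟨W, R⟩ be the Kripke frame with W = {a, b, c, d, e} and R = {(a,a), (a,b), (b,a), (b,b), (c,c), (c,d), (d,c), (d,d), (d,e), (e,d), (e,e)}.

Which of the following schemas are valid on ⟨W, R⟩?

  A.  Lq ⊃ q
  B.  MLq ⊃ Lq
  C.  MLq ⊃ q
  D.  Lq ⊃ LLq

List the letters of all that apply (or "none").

R is reflexive: each world relates to itself.
R is symmetric: every R-edge is matched by its reverse.
R is not transitive: c R d and d R e but not c R e.
R is not euclidean: d R c and d R e but not c R e.
(A) axiom T: valid iff R is reflexive. R is reflexive — valid.
(B) MLq ⊃ Lq (the dual of axiom 5) characterises the euclidean frames. R is not euclidean — not valid.
(C) MLq ⊃ q is the dual of axiom B, which corresponds to symmetry. R is symmetric — valid.
(D) Lq ⊃ LLq is axiom 4, which corresponds to transitivity. R is not transitive — not valid.

A, C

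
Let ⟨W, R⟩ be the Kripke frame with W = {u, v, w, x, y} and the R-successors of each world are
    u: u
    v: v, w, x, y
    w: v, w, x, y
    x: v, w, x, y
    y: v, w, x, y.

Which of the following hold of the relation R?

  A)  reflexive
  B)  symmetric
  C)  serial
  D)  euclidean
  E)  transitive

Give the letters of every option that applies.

A, B, C, D, E

(A) reflexive: each world relates to itself.
(B) symmetric: every R-edge is matched by its reverse.
(C) serial: every world has an R-successor.
(D) euclidean: any two R-successors of the same world are R-related.
(E) transitive: R is closed under composition.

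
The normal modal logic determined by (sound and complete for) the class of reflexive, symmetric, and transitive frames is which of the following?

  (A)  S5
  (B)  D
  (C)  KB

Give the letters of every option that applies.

(A) S5 is determined by exactly this class.
(B) D is determined by the class of serial frames.
(C) KB is determined by the class of symmetric frames.

A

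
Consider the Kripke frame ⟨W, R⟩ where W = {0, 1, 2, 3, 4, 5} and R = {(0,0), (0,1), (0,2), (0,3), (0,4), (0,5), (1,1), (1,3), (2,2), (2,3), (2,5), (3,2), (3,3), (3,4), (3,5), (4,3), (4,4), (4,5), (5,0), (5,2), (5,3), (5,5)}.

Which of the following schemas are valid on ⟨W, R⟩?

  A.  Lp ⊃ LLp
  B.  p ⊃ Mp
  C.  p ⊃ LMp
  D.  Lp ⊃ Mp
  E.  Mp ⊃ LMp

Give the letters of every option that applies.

R is reflexive: each world relates to itself.
R is not symmetric: 0 R 1 but not 1 R 0.
R is not transitive: 1 R 3 and 3 R 2 but not 1 R 2.
R is not euclidean: 0 R 1 and 0 R 0 but not 1 R 0.
R is serial: every world has an R-successor.
(A) axiom 4: valid iff R is transitive. R is not transitive — not valid.
(B) p ⊃ Mp (the dual of axiom T) characterises the reflexive frames. R is reflexive — valid.
(C) p ⊃ LMp (axiom B) characterises the symmetric frames. R is not symmetric — not valid.
(D) Lp ⊃ Mp is axiom D; it is valid on a frame exactly when R is serial. R is serial, so valid.
(E) Mp ⊃ LMp is axiom 5, which corresponds to the euclidean property. R is not euclidean — not valid.

B, D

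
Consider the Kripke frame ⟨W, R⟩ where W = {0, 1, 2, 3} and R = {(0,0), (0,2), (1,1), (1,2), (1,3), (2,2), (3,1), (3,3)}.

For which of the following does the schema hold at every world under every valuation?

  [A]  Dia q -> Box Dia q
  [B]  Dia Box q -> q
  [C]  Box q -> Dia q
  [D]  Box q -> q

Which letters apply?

C, D

R is reflexive: each world relates to itself.
R is not symmetric: 0 R 2 but not 2 R 0.
R is not euclidean: 0 R 2 and 0 R 0 but not 2 R 0.
R is serial: every world has an R-successor.
(A) Dia q -> Box Dia q is axiom 5, which corresponds to the euclidean property. R is not euclidean — not valid.
(B) Dia Box q -> q is the dual of axiom B, which corresponds to symmetry. R is not symmetric — not valid.
(C) Box q -> Dia q (axiom D) characterises the serial frames. R is serial — valid.
(D) axiom T: valid iff R is reflexive. R is reflexive — valid.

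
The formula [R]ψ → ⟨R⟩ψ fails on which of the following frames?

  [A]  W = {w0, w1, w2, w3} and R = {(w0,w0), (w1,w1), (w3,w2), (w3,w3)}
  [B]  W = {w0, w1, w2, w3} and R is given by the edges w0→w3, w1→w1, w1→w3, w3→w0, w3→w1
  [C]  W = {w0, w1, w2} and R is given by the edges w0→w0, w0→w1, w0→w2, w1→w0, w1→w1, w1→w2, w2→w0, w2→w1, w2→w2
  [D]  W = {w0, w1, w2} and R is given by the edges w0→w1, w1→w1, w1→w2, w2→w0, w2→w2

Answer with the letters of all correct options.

The schema [R]ψ → ⟨R⟩ψ is axiom D; it is valid on a frame iff R is serial.
(A) R is not serial (w2 has no R-successor), so the schema fails here.
(B) R is not serial (w2 has no R-successor), so the schema fails here.
(C) R is serial (every world has an R-successor), so the schema is valid here.
(D) R is serial (every world has an R-successor), so the schema is valid here.

A, B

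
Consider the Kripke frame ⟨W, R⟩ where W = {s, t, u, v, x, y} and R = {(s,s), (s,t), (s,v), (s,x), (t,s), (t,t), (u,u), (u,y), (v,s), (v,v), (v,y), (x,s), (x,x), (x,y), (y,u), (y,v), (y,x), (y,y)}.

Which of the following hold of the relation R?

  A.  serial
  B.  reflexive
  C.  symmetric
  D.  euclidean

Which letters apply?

(A) serial: every world has an R-successor.
(B) reflexive: each world relates to itself.
(C) symmetric: every R-edge is matched by its reverse.
(D) not euclidean: s R t and s R v but not t R v.

A, B, C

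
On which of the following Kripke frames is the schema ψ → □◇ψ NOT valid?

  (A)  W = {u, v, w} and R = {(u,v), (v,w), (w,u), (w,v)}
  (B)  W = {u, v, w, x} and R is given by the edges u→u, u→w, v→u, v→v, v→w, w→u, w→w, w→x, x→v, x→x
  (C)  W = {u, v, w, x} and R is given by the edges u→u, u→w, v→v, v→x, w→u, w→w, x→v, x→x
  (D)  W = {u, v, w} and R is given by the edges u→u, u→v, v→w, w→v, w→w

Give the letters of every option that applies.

A, B, D

The schema ψ → □◇ψ is axiom B; it is valid on a frame iff R is symmetric.
(A) R is not symmetric (u R v but not v R u), so the schema fails here.
(B) R is not symmetric (v R u but not u R v), so the schema fails here.
(C) R is symmetric (every R-edge is matched by its reverse), so the schema is valid here.
(D) R is not symmetric (u R v but not v R u), so the schema fails here.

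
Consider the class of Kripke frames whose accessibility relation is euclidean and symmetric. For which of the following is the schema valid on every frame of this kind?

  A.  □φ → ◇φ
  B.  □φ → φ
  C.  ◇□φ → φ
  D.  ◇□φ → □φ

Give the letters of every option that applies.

A symmetric euclidean relation is transitive (uRv and vRw give vRu by symmetry, then uRw by the euclidean condition, applied at v).
(A) □φ → ◇φ is axiom D, which corresponds to seriality. Such an R need not be serial — not valid.
(B) □φ → φ is axiom T; it is valid on a frame exactly when R is reflexive. Such an R need not be reflexive, so not valid.
(C) the dual of axiom B: valid iff R is symmetric. Every such R is symmetric — valid.
(D) ◇□φ → □φ is the dual of axiom 5, which corresponds to the euclidean property. Every such R is euclidean — valid.

C, D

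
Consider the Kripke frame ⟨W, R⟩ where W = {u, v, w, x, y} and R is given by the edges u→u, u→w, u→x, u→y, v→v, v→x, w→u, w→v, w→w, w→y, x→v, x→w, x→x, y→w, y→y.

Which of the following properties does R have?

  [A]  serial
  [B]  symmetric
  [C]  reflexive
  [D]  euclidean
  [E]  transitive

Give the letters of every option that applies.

A, C

(A) serial: every world has an R-successor.
(B) not symmetric: u R x but not x R u.
(C) reflexive: each world relates to itself.
(D) not euclidean: u R w and u R x but not w R x.
(E) not transitive: u R w and w R v but not u R v.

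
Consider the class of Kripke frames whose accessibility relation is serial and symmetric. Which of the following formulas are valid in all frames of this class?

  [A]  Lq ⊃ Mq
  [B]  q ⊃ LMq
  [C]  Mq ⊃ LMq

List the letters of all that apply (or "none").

A, B

(A) Lq ⊃ Mq (axiom D) characterises the serial frames. Every such R is serial — valid.
(B) q ⊃ LMq (axiom B) characterises the symmetric frames. Every such R is symmetric — valid.
(C) Mq ⊃ LMq is axiom 5; it is valid on a frame exactly when R is euclidean. Such an R need not be euclidean, so not valid.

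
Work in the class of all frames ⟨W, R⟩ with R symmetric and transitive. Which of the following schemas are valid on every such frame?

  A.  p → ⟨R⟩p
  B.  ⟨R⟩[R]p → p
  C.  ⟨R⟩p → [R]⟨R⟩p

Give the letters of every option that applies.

B, C

A symmetric transitive relation is euclidean (uRv and uRw give vRu by symmetry, then vRw by transitivity).
(A) p → ⟨R⟩p is the dual of axiom T, which corresponds to reflexivity. Such an R need not be reflexive — not valid.
(B) the dual of axiom B: valid iff R is symmetric. Every such R is symmetric — valid.
(C) ⟨R⟩p → [R]⟨R⟩p is axiom 5; it is valid on a frame exactly when R is euclidean. Every such R is euclidean, so valid.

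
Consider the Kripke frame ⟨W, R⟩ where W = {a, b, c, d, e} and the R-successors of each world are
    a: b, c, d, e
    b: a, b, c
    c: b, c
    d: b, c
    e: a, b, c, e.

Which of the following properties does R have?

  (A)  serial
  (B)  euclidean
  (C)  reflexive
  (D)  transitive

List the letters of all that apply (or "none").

A

(A) serial: every world has an R-successor.
(B) not euclidean: a R b and a R d but not b R d.
(C) not reflexive: not a R a.
(D) not transitive: a R b and b R a but not a R a.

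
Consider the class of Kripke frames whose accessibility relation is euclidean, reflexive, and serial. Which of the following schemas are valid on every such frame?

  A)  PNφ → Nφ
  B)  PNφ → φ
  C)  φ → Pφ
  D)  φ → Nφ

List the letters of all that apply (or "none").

A, B, C

A relation that is euclidean, reflexive, and serial is also symmetric and transitive.
(A) PNφ → Nφ is the dual of axiom 5; it is valid on a frame exactly when R is euclidean. Every such R is euclidean, so valid.
(B) PNφ → φ (the dual of axiom B) characterises the symmetric frames. Every such R is symmetric — valid.
(C) φ → Pφ is the dual of axiom T; it is valid on a frame exactly when R is reflexive. Every such R is reflexive, so valid.
(D) φ → Nφ is equivalent to ◇p→p; it holds exactly when R ⊆ identity. Such an R need not be a subset of the identity — not valid.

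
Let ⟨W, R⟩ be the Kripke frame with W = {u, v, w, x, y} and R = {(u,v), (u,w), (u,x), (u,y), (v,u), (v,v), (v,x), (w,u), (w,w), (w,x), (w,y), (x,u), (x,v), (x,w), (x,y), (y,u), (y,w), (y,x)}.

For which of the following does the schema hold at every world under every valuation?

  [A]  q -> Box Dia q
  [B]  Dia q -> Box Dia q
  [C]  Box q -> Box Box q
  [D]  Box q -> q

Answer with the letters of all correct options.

A

R is not reflexive: not u R u.
R is symmetric: every R-edge is matched by its reverse.
R is not transitive: u R v and v R u but not u R u.
R is not euclidean: u R v and u R w but not v R w.
(A) q -> Box Dia q is axiom B, which corresponds to symmetry. R is symmetric — valid.
(B) Dia q -> Box Dia q is axiom 5, which corresponds to the euclidean property. R is not euclidean — not valid.
(C) Box q -> Box Box q (axiom 4) characterises the transitive frames. R is not transitive — not valid.
(D) Box q -> q (axiom T) characterises the reflexive frames. R is not reflexive — not valid.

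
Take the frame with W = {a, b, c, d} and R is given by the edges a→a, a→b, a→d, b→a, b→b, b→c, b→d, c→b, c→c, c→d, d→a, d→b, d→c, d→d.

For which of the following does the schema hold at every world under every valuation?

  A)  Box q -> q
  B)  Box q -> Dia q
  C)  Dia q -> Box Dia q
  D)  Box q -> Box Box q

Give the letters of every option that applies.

R is reflexive: each world relates to itself.
R is not transitive: a R b and b R c but not a R c.
R is not euclidean: b R a and b R c but not a R c.
R is serial: every world has an R-successor.
(A) Box q -> q (axiom T) characterises the reflexive frames. R is reflexive — valid.
(B) Box q -> Dia q (axiom D) characterises the serial frames. R is serial — valid.
(C) Dia q -> Box Dia q (axiom 5) characterises the euclidean frames. R is not euclidean — not valid.
(D) Box q -> Box Box q is axiom 4; it is valid on a frame exactly when R is transitive. R is not transitive, so not valid.

A, B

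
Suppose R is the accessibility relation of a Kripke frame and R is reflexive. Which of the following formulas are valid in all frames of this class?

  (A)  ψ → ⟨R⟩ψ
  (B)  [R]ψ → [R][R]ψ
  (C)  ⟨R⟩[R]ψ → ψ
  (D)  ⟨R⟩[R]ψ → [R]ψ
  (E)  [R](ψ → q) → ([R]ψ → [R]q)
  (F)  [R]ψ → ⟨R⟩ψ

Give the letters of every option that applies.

A, E, F

A reflexive relation is serial.
(A) ψ → ⟨R⟩ψ (the dual of axiom T) characterises the reflexive frames. Every such R is reflexive — valid.
(B) axiom 4: valid iff R is transitive. Such an R need not be transitive — not valid.
(C) the dual of axiom B: valid iff R is symmetric. Such an R need not be symmetric — not valid.
(D) the dual of axiom 5: valid iff R is euclidean. Such an R need not be euclidean — not valid.
(E) [R](ψ → q) → ([R]ψ → [R]q) is axiom K, valid on every Kripke frame — valid.
(F) [R]ψ → ⟨R⟩ψ (axiom D) characterises the serial frames. Every such R is serial — valid.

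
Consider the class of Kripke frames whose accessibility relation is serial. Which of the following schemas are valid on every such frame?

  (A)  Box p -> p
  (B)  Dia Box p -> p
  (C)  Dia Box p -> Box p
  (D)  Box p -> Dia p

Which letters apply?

(A) axiom T: valid iff R is reflexive. Such an R need not be reflexive — not valid.
(B) Dia Box p -> p is the dual of axiom B, which corresponds to symmetry. Such an R need not be symmetric — not valid.
(C) the dual of axiom 5: valid iff R is euclidean. Such an R need not be euclidean — not valid.
(D) Box p -> Dia p is axiom D, which corresponds to seriality. Every such R is serial — valid.

D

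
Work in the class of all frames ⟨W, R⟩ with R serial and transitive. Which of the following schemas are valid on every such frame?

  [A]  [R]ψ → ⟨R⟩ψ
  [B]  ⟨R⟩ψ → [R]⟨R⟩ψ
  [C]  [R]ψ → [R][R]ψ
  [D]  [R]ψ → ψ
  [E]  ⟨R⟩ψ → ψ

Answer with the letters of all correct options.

(A) [R]ψ → ⟨R⟩ψ is axiom D, which corresponds to seriality. Every such R is serial — valid.
(B) axiom 5: valid iff R is euclidean. Such an R need not be euclidean — not valid.
(C) axiom 4: valid iff R is transitive. Every such R is transitive — valid.
(D) [R]ψ → ψ is axiom T, which corresponds to reflexivity. Such an R need not be reflexive — not valid.
(E) ⟨R⟩ψ → ψ (the converse of T) corresponds to R being a subset of the identity. Such an R need not be a subset of the identity, so not valid.

A, C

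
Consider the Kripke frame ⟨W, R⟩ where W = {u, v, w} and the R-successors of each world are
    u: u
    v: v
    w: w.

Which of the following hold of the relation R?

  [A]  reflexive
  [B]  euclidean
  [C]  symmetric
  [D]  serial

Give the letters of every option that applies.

(A) reflexive: each world relates to itself.
(B) euclidean: any two R-successors of the same world are R-related.
(C) symmetric: every R-edge is matched by its reverse.
(D) serial: every world has an R-successor.

A, B, C, D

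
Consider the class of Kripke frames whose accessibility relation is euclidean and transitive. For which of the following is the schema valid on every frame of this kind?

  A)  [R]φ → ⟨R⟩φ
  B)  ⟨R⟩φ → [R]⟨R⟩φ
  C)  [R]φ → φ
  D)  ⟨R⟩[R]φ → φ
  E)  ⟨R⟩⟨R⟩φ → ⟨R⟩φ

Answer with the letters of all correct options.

B, E

(A) [R]φ → ⟨R⟩φ is axiom D; it is valid on a frame exactly when R is serial. Such an R need not be serial, so not valid.
(B) ⟨R⟩φ → [R]⟨R⟩φ (axiom 5) characterises the euclidean frames. Every such R is euclidean — valid.
(C) [R]φ → φ is axiom T, which corresponds to reflexivity. Such an R need not be reflexive — not valid.
(D) ⟨R⟩[R]φ → φ is the dual of axiom B, which corresponds to symmetry. Such an R need not be symmetric — not valid.
(E) the dual of axiom 4: valid iff R is transitive. Every such R is transitive — valid.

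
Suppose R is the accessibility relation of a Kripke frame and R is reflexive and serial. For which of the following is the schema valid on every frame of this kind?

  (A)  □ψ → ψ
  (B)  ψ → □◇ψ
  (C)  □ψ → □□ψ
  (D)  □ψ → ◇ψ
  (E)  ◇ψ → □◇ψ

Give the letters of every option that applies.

(A) □ψ → ψ (axiom T) characterises the reflexive frames. Every such R is reflexive — valid.
(B) ψ → □◇ψ is axiom B; it is valid on a frame exactly when R is symmetric. Such an R need not be symmetric, so not valid.
(C) □ψ → □□ψ (axiom 4) characterises the transitive frames. Such an R need not be transitive — not valid.
(D) □ψ → ◇ψ (axiom D) characterises the serial frames. Every such R is serial — valid.
(E) ◇ψ → □◇ψ is axiom 5; it is valid on a frame exactly when R is euclidean. Such an R need not be euclidean, so not valid.

A, D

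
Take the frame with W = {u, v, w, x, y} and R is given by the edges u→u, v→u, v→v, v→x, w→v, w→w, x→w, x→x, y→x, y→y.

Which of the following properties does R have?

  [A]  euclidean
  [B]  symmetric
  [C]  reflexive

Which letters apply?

(A) not euclidean: v R u and v R v but not u R v.
(B) not symmetric: v R u but not u R v.
(C) reflexive: each world relates to itself.

C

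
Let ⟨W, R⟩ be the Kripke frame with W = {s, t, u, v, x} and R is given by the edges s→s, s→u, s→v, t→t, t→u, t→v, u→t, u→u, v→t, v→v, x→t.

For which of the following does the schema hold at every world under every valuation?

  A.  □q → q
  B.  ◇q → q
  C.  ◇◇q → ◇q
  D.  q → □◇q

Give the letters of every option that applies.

none

R is not reflexive: not x R x.
R is not symmetric: s R u but not u R s.
R is not transitive: s R u and u R t but not s R t.
R is not a subset of the identity: s R u with s ≠ u.
(A) □q → q is axiom T, which corresponds to reflexivity. R is not reflexive — not valid.
(B) ◇q → q is valid only on frames where every R-edge is a self-loop. Here R ⊄ identity — not valid.
(C) ◇◇q → ◇q (the dual of axiom 4) characterises the transitive frames. R is not transitive — not valid.
(D) q → □◇q (axiom B) characterises the symmetric frames. R is not symmetric — not valid.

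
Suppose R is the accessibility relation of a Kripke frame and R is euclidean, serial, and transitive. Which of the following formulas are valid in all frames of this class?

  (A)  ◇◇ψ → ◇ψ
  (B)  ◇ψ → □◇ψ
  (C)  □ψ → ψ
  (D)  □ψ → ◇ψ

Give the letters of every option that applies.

A, B, D

(A) ◇◇ψ → ◇ψ is the dual of axiom 4, which corresponds to transitivity. Every such R is transitive — valid.
(B) axiom 5: valid iff R is euclidean. Every such R is euclidean — valid.
(C) □ψ → ψ is axiom T; it is valid on a frame exactly when R is reflexive. Such an R need not be reflexive, so not valid.
(D) □ψ → ◇ψ is axiom D, which corresponds to seriality. Every such R is serial — valid.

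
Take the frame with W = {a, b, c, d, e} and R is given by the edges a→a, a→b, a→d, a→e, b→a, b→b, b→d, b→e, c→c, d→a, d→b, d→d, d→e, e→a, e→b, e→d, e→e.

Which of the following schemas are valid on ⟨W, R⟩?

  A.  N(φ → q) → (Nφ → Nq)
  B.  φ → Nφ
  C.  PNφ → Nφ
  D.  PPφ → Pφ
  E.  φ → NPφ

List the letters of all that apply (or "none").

R is symmetric: every R-edge is matched by its reverse.
R is transitive: R is closed under composition.
R is euclidean: any two R-successors of the same world are R-related.
R is not a subset of the identity: a R b with a ≠ b.
(A) N(φ → q) → (Nφ → Nq) is the K axiom; it holds on all frames — valid.
(B) φ → Nφ is valid only on frames where every R-edge is a self-loop. Here R ⊄ identity — not valid.
(C) PNφ → Nφ (the dual of axiom 5) characterises the euclidean frames. R is euclidean — valid.
(D) PPφ → Pφ (the dual of axiom 4) characterises the transitive frames. R is transitive — valid.
(E) φ → NPφ (axiom B) characterises the symmetric frames. R is symmetric — valid.

A, C, D, E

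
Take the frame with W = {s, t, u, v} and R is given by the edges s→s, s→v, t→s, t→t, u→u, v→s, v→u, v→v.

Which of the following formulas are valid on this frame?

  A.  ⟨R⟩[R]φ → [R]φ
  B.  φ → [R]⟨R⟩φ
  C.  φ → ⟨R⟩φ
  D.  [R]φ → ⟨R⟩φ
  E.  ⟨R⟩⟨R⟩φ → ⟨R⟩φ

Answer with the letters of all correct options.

C, D

R is reflexive: each world relates to itself.
R is not symmetric: t R s but not s R t.
R is not transitive: s R v and v R u but not s R u.
R is not euclidean: t R s and t R t but not s R t.
R is serial: every world has an R-successor.
(A) the dual of axiom 5: valid iff R is euclidean. R is not euclidean — not valid.
(B) φ → [R]⟨R⟩φ is axiom B, which corresponds to symmetry. R is not symmetric — not valid.
(C) φ → ⟨R⟩φ is the dual of axiom T, which corresponds to reflexivity. R is reflexive — valid.
(D) [R]φ → ⟨R⟩φ is axiom D; it is valid on a frame exactly when R is serial. R is serial, so valid.
(E) ⟨R⟩⟨R⟩φ → ⟨R⟩φ (the dual of axiom 4) characterises the transitive frames. R is not transitive — not valid.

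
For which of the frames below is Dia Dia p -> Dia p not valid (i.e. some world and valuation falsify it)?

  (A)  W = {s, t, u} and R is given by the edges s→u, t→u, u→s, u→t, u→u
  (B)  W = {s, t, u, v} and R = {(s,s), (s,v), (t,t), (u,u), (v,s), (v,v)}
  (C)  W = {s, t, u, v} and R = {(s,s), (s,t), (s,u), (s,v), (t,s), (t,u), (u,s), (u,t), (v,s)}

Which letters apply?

The schema Dia Dia p -> Dia p is the dual of axiom 4; it is valid on a frame iff R is transitive.
(A) R is not transitive (s R u and u R s but not s R s), so the schema fails here.
(B) R is transitive (R is closed under composition), so the schema is valid here.
(C) R is not transitive (t R s and s R t but not t R t), so the schema fails here.

A, C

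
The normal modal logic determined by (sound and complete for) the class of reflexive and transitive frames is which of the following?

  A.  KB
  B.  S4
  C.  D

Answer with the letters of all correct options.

(A) KB is determined by the class of symmetric frames.
(B) S4 is determined by exactly this class.
(C) D is determined by the class of serial frames.

B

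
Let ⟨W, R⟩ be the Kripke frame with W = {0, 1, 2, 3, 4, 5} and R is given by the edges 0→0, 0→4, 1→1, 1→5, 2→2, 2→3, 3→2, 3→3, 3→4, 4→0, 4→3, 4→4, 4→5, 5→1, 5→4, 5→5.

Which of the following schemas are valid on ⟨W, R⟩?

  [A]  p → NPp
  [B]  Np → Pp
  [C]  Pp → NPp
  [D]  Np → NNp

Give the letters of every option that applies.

A, B

R is symmetric: every R-edge is matched by its reverse.
R is not transitive: 0 R 4 and 4 R 3 but not 0 R 3.
R is not euclidean: 3 R 2 and 3 R 4 but not 2 R 4.
R is serial: every world has an R-successor.
(A) axiom B: valid iff R is symmetric. R is symmetric — valid.
(B) Np → Pp is axiom D, which corresponds to seriality. R is serial — valid.
(C) Pp → NPp is axiom 5; it is valid on a frame exactly when R is euclidean. R is not euclidean, so not valid.
(D) Np → NNp is axiom 4, which corresponds to transitivity. R is not transitive — not valid.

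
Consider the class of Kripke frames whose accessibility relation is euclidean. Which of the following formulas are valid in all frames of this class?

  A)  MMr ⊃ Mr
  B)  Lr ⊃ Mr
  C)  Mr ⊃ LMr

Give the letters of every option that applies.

C

(A) MMr ⊃ Mr is the dual of axiom 4; it is valid on a frame exactly when R is transitive. Such an R need not be transitive, so not valid.
(B) Lr ⊃ Mr is axiom D, which corresponds to seriality. Such an R need not be serial — not valid.
(C) Mr ⊃ LMr is axiom 5; it is valid on a frame exactly when R is euclidean. Every such R is euclidean, so valid.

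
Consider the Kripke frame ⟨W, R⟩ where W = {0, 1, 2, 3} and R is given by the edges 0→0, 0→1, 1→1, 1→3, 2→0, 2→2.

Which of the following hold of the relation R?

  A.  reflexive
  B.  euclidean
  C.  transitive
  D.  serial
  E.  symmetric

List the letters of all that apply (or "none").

(A) not reflexive: not 3 R 3.
(B) not euclidean: 0 R 1 and 0 R 0 but not 1 R 0.
(C) not transitive: 0 R 1 and 1 R 3 but not 0 R 3.
(D) not serial: 3 has no R-successor.
(E) not symmetric: 0 R 1 but not 1 R 0.

none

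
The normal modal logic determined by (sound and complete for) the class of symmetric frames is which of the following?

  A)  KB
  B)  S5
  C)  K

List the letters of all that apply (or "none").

(A) KB is determined by exactly this class.
(B) S5 is determined by the class of reflexive, symmetric, and transitive frames.
(C) K is determined by the class of arbitrary frames.

A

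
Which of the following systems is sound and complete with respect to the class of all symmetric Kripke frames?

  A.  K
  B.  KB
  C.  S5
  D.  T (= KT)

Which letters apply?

(A) K is determined by the class of arbitrary frames.
(B) KB is determined by exactly this class.
(C) S5 is determined by the class of reflexive, symmetric, and transitive frames.
(D) T (= KT) is determined by the class of reflexive frames.

B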